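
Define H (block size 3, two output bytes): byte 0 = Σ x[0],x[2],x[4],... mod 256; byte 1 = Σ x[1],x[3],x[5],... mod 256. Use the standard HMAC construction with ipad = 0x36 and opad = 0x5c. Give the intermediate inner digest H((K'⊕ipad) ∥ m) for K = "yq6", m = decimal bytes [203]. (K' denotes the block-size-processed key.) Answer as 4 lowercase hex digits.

Key "yq6" = 79 71 36 is exactly B = 3 bytes: K' = 79 71 36.
K' ⊕ ipad = 4f 47 00.
Inner input = 4f 47 00 ∥ cb.
Inner hash: even-index sum = 79 mod 256 = 79; odd-index sum = 274 mod 256 = 18 → 4f 12.

4f12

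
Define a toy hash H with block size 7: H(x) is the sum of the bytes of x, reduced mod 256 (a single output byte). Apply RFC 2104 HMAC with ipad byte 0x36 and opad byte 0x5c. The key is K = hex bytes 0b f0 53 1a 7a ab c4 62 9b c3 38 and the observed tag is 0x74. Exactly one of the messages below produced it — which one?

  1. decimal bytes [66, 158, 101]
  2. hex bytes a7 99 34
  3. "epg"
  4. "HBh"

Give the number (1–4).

Key hex bytes 0b f0 53 1a 7a ab c4 62 9b c3 38 is 11 bytes > B = 7, so hash it first: H(key) = 49, then zero-pad to 7 bytes: K' = 49 00 00 00 00 00 00.
K' ⊕ ipad = 7f 36 36 36 36 36 36; K' ⊕ opad = 15 5c 5c 5c 5c 5c 5c.
m1: inner = H(7f 36 36 36 36 36 36 42 9e 65) = 08; tag = H(15 5c 5c 5c 5c 5c 5c 08) = 45
m2: inner = H(7f 36 36 36 36 36 36 a7 99 34) = 37; tag = H(15 5c 5c 5c 5c 5c 5c 37) = 74 ← matches
m3: inner = H(7f 36 36 36 36 36 36 65 70 67) = ff; tag = H(15 5c 5c 5c 5c 5c 5c ff) = 3c
m4: inner = H(7f 36 36 36 36 36 36 48 42 68) = b5; tag = H(15 5c 5c 5c 5c 5c 5c b5) = f2

2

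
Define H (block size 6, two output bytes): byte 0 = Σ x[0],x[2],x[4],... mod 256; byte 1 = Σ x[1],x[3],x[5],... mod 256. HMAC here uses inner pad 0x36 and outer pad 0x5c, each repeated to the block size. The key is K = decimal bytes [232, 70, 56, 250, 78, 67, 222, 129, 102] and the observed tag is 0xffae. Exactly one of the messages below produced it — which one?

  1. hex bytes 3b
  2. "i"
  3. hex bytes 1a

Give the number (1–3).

2

Key decimal bytes [232, 70, 56, 250, 78, 67, 222, 129, 102] = e8 46 38 fa 4e 43 de 81 66 is 9 bytes > B = 6, so hash it first: H(key) = b2 04, then zero-pad to 6 bytes: K' = b2 04 00 00 00 00.
K' ⊕ ipad = 84 32 36 36 36 36; K' ⊕ opad = ee 58 5c 5c 5c 5c.
m1: inner = H(84 32 36 36 36 36 3b) = 2b 9e; tag = H(ee 58 5c 5c 5c 5c 2b 9e) = d1ae
m2: inner = H(84 32 36 36 36 36 69) = 59 9e; tag = H(ee 58 5c 5c 5c 5c 59 9e) = ffae ← matches
m3: inner = H(84 32 36 36 36 36 1a) = 0a 9e; tag = H(ee 58 5c 5c 5c 5c 0a 9e) = b0ae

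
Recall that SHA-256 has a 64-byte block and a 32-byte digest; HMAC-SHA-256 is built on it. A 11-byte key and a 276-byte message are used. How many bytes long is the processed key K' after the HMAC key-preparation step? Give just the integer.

Key is 11 ≤ 64 bytes, zero-padded: |K'| = 64.

64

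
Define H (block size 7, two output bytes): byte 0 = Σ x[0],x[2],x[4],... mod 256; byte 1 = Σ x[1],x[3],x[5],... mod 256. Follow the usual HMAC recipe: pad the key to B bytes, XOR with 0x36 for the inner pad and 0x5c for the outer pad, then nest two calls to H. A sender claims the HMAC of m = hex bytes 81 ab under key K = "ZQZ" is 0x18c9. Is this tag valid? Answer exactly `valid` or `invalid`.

Key "ZQZ" = 5a 51 5a is 3 bytes ≤ B = 7; zero-pad to 7 bytes: K' = 5a 51 5a 00 00 00 00.
K' ⊕ ipad = 6c 67 6c 36 36 36 36; K' ⊕ opad = 06 0d 06 5c 5c 5c 5c.
Inner hash: even-index sum = 495 mod 256 = 239; odd-index sum = 340 mod 256 = 84 → ef 54.
Outer hash (recomputed tag): even-index sum = 280 mod 256 = 24; odd-index sum = 436 mod 256 = 180 → 18 b4.
Recomputed tag = 18b4; claimed = 18c9 → mismatch.

invalid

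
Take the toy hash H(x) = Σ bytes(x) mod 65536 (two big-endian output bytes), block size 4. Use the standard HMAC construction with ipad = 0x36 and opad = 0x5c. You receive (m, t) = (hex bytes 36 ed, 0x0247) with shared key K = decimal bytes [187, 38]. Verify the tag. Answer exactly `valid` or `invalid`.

Key decimal bytes [187, 38] = bb 26 is 2 bytes ≤ B = 4; zero-pad to 4 bytes: K' = bb 26 00 00.
K' ⊕ ipad = 8d 10 36 36; K' ⊕ opad = e7 7a 5c 5c.
Inner hash: sum = 141+16+54+54+54+237 = 556 → 02 2c.
Outer hash (recomputed tag): sum = 231+122+92+92+2+44 = 583 → 02 47.
Recomputed tag = 0247; claimed = 0247 → match.

valid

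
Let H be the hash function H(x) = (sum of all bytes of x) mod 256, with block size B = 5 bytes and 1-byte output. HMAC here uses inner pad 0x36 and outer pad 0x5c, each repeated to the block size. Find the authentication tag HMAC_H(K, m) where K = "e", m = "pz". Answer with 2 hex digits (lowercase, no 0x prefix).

be

Key "e" = 65 is 1 byte ≤ B = 5; zero-pad to 5 bytes: K' = 65 00 00 00 00.
K' ⊕ ipad = 53 36 36 36 36.  K' ⊕ opad = 39 5c 5c 5c 5c.
Inner input = (K'⊕ipad) ∥ m = 53 36 36 36 36 ∥ 70 7a.
Inner hash: sum = 83+54+54+54+54+112+122 = 533; mod 256 = 21 → 15.
Outer input = (K'⊕opad) ∥ inner = 39 5c 5c 5c 5c ∥ 15.
Outer hash (tag): sum = 57+92+92+92+92+21 = 446; mod 256 = 190 → be.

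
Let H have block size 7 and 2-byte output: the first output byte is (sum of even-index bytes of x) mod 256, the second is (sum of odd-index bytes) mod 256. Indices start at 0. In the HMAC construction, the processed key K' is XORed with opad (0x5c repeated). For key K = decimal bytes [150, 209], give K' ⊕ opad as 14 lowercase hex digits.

ca8d5c5c5c5c5c

Key decimal bytes [150, 209] = 96 d1 is 2 bytes ≤ B = 7; zero-pad to 7 bytes: K' = 96 d1 00 00 00 00 00.
XOR each byte with 0x5c: 96⊕5c=ca, d1⊕5c=8d, 00⊕5c=5c, 00⊕5c=5c, 00⊕5c=5c, 00⊕5c=5c, 00⊕5c=5c.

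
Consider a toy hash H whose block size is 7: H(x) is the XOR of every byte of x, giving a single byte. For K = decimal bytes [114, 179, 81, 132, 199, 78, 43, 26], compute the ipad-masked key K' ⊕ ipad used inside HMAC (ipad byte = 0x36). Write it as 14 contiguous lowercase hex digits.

9a363636363636

Key decimal bytes [114, 179, 81, 132, 199, 78, 43, 26] = 72 b3 51 84 c7 4e 2b 1a is 8 bytes > B = 7, so hash it first: H(key) = ac, then zero-pad to 7 bytes: K' = ac 00 00 00 00 00 00.
XOR each byte with 0x36: ac⊕36=9a, 00⊕36=36, 00⊕36=36, 00⊕36=36, 00⊕36=36, 00⊕36=36, 00⊕36=36.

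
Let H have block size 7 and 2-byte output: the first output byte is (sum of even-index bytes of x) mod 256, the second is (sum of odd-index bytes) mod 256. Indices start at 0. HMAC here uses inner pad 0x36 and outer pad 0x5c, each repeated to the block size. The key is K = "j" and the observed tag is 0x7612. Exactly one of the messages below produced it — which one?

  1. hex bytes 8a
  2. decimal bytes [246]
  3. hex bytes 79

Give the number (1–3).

Key "j" = 6a is 1 byte ≤ B = 7; zero-pad to 7 bytes: K' = 6a 00 00 00 00 00 00.
K' ⊕ ipad = 5c 36 36 36 36 36 36; K' ⊕ opad = 36 5c 5c 5c 5c 5c 5c.
m1: inner = H(5c 36 36 36 36 36 36 8a) = fe 2c; tag = H(36 5c 5c 5c 5c 5c 5c fe 2c) = 7612 ← matches
m2: inner = H(5c 36 36 36 36 36 36 f6) = fe 98; tag = H(36 5c 5c 5c 5c 5c 5c fe 98) = e212
m3: inner = H(5c 36 36 36 36 36 36 79) = fe 1b; tag = H(36 5c 5c 5c 5c 5c 5c fe 1b) = 6512

1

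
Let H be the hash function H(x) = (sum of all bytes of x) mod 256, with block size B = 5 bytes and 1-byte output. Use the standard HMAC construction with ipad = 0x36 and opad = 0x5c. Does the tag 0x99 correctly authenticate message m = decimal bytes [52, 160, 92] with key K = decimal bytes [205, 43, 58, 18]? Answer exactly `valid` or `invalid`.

invalid

Key decimal bytes [205, 43, 58, 18] = cd 2b 3a 12 is 4 bytes ≤ B = 5; zero-pad to 5 bytes: K' = cd 2b 3a 12 00.
K' ⊕ ipad = fb 1d 0c 24 36; K' ⊕ opad = 91 77 66 4e 5c.
Inner hash: sum = 251+29+12+36+54+52+160+92 = 686; mod 256 = 174 → ae.
Outer hash (recomputed tag): sum = 145+119+102+78+92+174 = 710; mod 256 = 198 → c6.
Recomputed tag = c6; claimed = 99 → mismatch.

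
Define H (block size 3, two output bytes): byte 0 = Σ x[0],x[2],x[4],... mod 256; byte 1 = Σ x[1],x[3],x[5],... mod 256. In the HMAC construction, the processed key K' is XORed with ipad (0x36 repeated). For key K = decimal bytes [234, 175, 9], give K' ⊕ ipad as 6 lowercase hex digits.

Key decimal bytes [234, 175, 9] = ea af 09 is exactly B = 3 bytes: K' = ea af 09.
XOR each byte with 0x36: ea⊕36=dc, af⊕36=99, 09⊕36=3f.

dc993f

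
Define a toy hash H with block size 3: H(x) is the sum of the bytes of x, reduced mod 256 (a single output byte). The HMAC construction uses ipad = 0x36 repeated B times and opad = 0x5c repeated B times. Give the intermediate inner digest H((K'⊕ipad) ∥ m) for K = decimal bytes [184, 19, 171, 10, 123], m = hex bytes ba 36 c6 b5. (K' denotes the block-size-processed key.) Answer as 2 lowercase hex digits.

a4

Key decimal bytes [184, 19, 171, 10, 123] = b8 13 ab 0a 7b is 5 bytes > B = 3, so hash it first: H(key) = fb, then zero-pad to 3 bytes: K' = fb 00 00.
K' ⊕ ipad = cd 36 36.
Inner input = cd 36 36 ∥ ba 36 c6 b5.
Inner hash: sum = 205+54+54+186+54+198+181 = 932; mod 256 = 164 → a4.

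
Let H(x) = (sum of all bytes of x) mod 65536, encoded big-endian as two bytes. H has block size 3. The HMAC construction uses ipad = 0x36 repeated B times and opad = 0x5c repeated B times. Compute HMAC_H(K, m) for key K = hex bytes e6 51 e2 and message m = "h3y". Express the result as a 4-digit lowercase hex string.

01a7

Key hex bytes e6 51 e2 is exactly B = 3 bytes: K' = e6 51 e2.
K' ⊕ ipad = d0 67 d4.  K' ⊕ opad = ba 0d be.
Inner input = (K'⊕ipad) ∥ m = d0 67 d4 ∥ 68 33 79.
Inner hash: sum = 208+103+212+104+51+121 = 799 → 03 1f.
Outer input = (K'⊕opad) ∥ inner = ba 0d be ∥ 03 1f.
Outer hash (tag): sum = 186+13+190+3+31 = 423 → 01 a7.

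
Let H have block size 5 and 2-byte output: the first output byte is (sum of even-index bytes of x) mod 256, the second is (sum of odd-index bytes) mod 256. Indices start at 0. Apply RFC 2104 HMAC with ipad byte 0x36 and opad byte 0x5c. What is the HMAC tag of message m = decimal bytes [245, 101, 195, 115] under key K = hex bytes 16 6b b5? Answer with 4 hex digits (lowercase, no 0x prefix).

Key hex bytes 16 6b b5 is 3 bytes ≤ B = 5; zero-pad to 5 bytes: K' = 16 6b b5 00 00.
K' ⊕ ipad = 20 5d 83 36 36.  K' ⊕ opad = 4a 37 e9 5c 5c.
Inner input = (K'⊕ipad) ∥ m = 20 5d 83 36 36 ∥ f5 65 c3 73.
Inner hash: even-index sum = 433 mod 256 = 177; odd-index sum = 587 mod 256 = 75 → b1 4b.
Outer input = (K'⊕opad) ∥ inner = 4a 37 e9 5c 5c ∥ b1 4b.
Outer hash (tag): even-index sum = 474 mod 256 = 218; odd-index sum = 324 mod 256 = 68 → da 44.

da44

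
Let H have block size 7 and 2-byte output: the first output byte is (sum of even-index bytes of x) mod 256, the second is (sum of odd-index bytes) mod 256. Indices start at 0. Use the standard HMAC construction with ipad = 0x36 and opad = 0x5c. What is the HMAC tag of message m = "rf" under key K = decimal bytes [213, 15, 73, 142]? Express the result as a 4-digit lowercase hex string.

efb5

Key decimal bytes [213, 15, 73, 142] = d5 0f 49 8e is 4 bytes ≤ B = 7; zero-pad to 7 bytes: K' = d5 0f 49 8e 00 00 00.
K' ⊕ ipad = e3 39 7f b8 36 36 36.  K' ⊕ opad = 89 53 15 d2 5c 5c 5c.
Inner input = (K'⊕ipad) ∥ m = e3 39 7f b8 36 36 36 ∥ 72 66.
Inner hash: even-index sum = 564 mod 256 = 52; odd-index sum = 409 mod 256 = 153 → 34 99.
Outer input = (K'⊕opad) ∥ inner = 89 53 15 d2 5c 5c 5c ∥ 34 99.
Outer hash (tag): even-index sum = 495 mod 256 = 239; odd-index sum = 437 mod 256 = 181 → ef b5.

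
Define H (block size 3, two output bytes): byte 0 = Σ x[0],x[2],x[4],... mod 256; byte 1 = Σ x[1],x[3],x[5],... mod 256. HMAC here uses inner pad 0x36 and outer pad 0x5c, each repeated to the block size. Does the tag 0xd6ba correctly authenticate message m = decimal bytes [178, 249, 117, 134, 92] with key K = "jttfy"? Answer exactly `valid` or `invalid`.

invalid

Key "jttfy" = 6a 74 74 66 79 is 5 bytes > B = 3, so hash it first: H(key) = 57 da, then zero-pad to 3 bytes: K' = 57 da 00.
K' ⊕ ipad = 61 ec 36; K' ⊕ opad = 0b 86 5c.
Inner hash: even-index sum = 534 mod 256 = 22; odd-index sum = 623 mod 256 = 111 → 16 6f.
Outer hash (recomputed tag): even-index sum = 214 mod 256 = 214; odd-index sum = 156 mod 256 = 156 → d6 9c.
Recomputed tag = d69c; claimed = d6ba → mismatch.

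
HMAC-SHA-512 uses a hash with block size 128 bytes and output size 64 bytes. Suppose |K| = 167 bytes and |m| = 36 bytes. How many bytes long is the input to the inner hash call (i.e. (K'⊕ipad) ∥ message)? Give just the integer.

164

Key is 167 > 128 bytes, so it is hashed to 64 bytes then zero-padded to 128: |K'| = 128.
Inner input = (K'⊕ipad) ∥ m → 128 + 36 = 164 bytes.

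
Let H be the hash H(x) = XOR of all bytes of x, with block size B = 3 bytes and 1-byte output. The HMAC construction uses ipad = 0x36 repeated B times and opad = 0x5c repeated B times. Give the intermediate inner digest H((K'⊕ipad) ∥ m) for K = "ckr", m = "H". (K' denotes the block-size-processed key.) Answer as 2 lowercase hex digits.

04

Key "ckr" = 63 6b 72 is exactly B = 3 bytes: K' = 63 6b 72.
K' ⊕ ipad = 55 5d 44.
Inner input = 55 5d 44 ∥ 48.
Inner hash: XOR 55⊕5d⊕44⊕48 = 04.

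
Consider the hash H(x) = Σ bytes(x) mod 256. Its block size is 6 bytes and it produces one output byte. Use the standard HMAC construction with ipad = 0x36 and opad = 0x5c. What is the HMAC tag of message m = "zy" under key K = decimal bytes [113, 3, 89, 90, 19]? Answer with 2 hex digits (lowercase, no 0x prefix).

Key decimal bytes [113, 3, 89, 90, 19] = 71 03 59 5a 13 is 5 bytes ≤ B = 6; zero-pad to 6 bytes: K' = 71 03 59 5a 13 00.
K' ⊕ ipad = 47 35 6f 6c 25 36.  K' ⊕ opad = 2d 5f 05 06 4f 5c.
Inner input = (K'⊕ipad) ∥ m = 47 35 6f 6c 25 36 ∥ 7a 79.
Inner hash: sum = 71+53+111+108+37+54+122+121 = 677; mod 256 = 165 → a5.
Outer input = (K'⊕opad) ∥ inner = 2d 5f 05 06 4f 5c ∥ a5.
Outer hash (tag): sum = 45+95+5+6+79+92+165 = 487; mod 256 = 231 → e7.

e7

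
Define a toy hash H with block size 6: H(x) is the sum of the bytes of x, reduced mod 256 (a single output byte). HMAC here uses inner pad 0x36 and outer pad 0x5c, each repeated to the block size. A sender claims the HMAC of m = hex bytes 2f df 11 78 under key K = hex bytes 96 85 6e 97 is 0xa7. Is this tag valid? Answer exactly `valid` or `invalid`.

valid

Key hex bytes 96 85 6e 97 is 4 bytes ≤ B = 6; zero-pad to 6 bytes: K' = 96 85 6e 97 00 00.
K' ⊕ ipad = a0 b3 58 a1 36 36; K' ⊕ opad = ca d9 32 cb 5c 5c.
Inner hash: sum = 160+179+88+161+54+54+47+223+17+120 = 1103; mod 256 = 79 → 4f.
Outer hash (recomputed tag): sum = 202+217+50+203+92+92+79 = 935; mod 256 = 167 → a7.
Recomputed tag = a7; claimed = a7 → match.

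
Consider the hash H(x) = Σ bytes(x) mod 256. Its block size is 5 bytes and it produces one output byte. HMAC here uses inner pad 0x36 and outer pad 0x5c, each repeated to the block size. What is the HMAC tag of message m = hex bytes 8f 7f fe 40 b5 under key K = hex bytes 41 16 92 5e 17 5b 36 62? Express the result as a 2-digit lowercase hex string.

Key hex bytes 41 16 92 5e 17 5b 36 62 is 8 bytes > B = 5, so hash it first: H(key) = 51, then zero-pad to 5 bytes: K' = 51 00 00 00 00.
K' ⊕ ipad = 67 36 36 36 36.  K' ⊕ opad = 0d 5c 5c 5c 5c.
Inner input = (K'⊕ipad) ∥ m = 67 36 36 36 36 ∥ 8f 7f fe 40 b5.
Inner hash: sum = 103+54+54+54+54+143+127+254+64+181 = 1088; mod 256 = 64 → 40.
Outer input = (K'⊕opad) ∥ inner = 0d 5c 5c 5c 5c ∥ 40.
Outer hash (tag): sum = 13+92+92+92+92+64 = 445; mod 256 = 189 → bd.

bd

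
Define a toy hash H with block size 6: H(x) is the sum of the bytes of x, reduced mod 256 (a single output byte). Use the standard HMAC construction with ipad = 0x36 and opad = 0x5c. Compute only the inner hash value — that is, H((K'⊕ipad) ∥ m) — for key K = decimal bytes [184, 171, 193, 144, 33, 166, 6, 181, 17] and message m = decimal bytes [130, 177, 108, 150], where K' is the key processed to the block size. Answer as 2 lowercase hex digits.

b4

Key decimal bytes [184, 171, 193, 144, 33, 166, 6, 181, 17] = b8 ab c1 90 21 a6 06 b5 11 is 9 bytes > B = 6, so hash it first: H(key) = 47, then zero-pad to 6 bytes: K' = 47 00 00 00 00 00.
K' ⊕ ipad = 71 36 36 36 36 36.
Inner input = 71 36 36 36 36 36 ∥ 82 b1 6c 96.
Inner hash: sum = 113+54+54+54+54+54+130+177+108+150 = 948; mod 256 = 180 → b4.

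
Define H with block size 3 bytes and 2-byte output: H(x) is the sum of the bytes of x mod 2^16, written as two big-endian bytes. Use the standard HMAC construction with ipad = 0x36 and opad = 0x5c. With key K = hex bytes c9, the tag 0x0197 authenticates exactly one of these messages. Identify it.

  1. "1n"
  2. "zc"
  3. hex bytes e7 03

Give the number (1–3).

Key hex bytes c9 is 1 byte ≤ B = 3; zero-pad to 3 bytes: K' = c9 00 00.
K' ⊕ ipad = ff 36 36; K' ⊕ opad = 95 5c 5c.
m1: inner = H(ff 36 36 31 6e) = 02 0a; tag = H(95 5c 5c 02 0a) = 0159
m2: inner = H(ff 36 36 7a 63) = 02 48; tag = H(95 5c 5c 02 48) = 0197 ← matches
m3: inner = H(ff 36 36 e7 03) = 02 55; tag = H(95 5c 5c 02 55) = 01a4

2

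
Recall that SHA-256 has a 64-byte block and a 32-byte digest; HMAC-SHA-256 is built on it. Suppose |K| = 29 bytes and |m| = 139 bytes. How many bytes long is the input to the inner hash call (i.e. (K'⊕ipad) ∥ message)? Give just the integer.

Key is 29 ≤ 64 bytes, zero-padded: |K'| = 64.
Inner input = (K'⊕ipad) ∥ m → 64 + 139 = 203 bytes.

203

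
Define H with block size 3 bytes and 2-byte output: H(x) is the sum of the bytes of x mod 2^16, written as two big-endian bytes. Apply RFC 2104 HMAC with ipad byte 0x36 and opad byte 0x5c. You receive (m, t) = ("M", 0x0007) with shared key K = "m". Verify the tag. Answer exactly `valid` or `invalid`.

Key "m" = 6d is 1 byte ≤ B = 3; zero-pad to 3 bytes: K' = 6d 00 00.
K' ⊕ ipad = 5b 36 36; K' ⊕ opad = 31 5c 5c.
Inner hash: sum = 91+54+54+77 = 276 → 01 14.
Outer hash (recomputed tag): sum = 49+92+92+1+20 = 254 → 00 fe.
Recomputed tag = 00fe; claimed = 0007 → mismatch.

invalid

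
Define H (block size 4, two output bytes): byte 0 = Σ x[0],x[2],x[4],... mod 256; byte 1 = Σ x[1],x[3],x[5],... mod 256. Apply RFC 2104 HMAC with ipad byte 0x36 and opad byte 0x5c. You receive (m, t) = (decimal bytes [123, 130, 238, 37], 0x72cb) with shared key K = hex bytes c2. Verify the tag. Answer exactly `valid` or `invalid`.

Key hex bytes c2 is 1 byte ≤ B = 4; zero-pad to 4 bytes: K' = c2 00 00 00.
K' ⊕ ipad = f4 36 36 36; K' ⊕ opad = 9e 5c 5c 5c.
Inner hash: even-index sum = 659 mod 256 = 147; odd-index sum = 275 mod 256 = 19 → 93 13.
Outer hash (recomputed tag): even-index sum = 397 mod 256 = 141; odd-index sum = 203 mod 256 = 203 → 8d cb.
Recomputed tag = 8dcb; claimed = 72cb → mismatch.

invalid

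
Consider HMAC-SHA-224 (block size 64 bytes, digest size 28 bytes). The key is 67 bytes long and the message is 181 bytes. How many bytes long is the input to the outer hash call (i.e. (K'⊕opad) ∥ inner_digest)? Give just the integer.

Key is 67 > 64 bytes, so it is hashed to 28 bytes then zero-padded to 64: |K'| = 64.
Outer input = (K'⊕opad) ∥ H(inner) → 64 + 28 = 92 bytes.

92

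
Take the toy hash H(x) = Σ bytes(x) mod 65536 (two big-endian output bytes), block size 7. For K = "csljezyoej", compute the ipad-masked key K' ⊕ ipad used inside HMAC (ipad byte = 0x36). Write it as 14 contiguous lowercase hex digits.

Key "csljezyoej" = 63 73 6c 6a 65 7a 79 6f 65 6a is 10 bytes > B = 7, so hash it first: H(key) = 04 42, then zero-pad to 7 bytes: K' = 04 42 00 00 00 00 00.
XOR each byte with 0x36: 04⊕36=32, 42⊕36=74, 00⊕36=36, 00⊕36=36, 00⊕36=36, 00⊕36=36, 00⊕36=36.

32743636363636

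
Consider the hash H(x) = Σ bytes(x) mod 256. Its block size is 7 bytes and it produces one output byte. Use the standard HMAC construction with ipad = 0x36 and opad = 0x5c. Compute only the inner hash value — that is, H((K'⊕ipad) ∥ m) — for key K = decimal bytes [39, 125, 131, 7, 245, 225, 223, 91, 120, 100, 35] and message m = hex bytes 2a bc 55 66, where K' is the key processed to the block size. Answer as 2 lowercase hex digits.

Key decimal bytes [39, 125, 131, 7, 245, 225, 223, 91, 120, 100, 35] = 27 7d 83 07 f5 e1 df 5b 78 64 23 is 11 bytes > B = 7, so hash it first: H(key) = 3d, then zero-pad to 7 bytes: K' = 3d 00 00 00 00 00 00.
K' ⊕ ipad = 0b 36 36 36 36 36 36.
Inner input = 0b 36 36 36 36 36 36 ∥ 2a bc 55 66.
Inner hash: sum = 11+54+54+54+54+54+54+42+188+85+102 = 752; mod 256 = 240 → f0.

f0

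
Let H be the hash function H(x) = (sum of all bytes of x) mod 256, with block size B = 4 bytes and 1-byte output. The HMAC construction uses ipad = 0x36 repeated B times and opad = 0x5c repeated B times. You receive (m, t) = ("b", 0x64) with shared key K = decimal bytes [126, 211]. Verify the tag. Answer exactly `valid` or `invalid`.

Key decimal bytes [126, 211] = 7e d3 is 2 bytes ≤ B = 4; zero-pad to 4 bytes: K' = 7e d3 00 00.
K' ⊕ ipad = 48 e5 36 36; K' ⊕ opad = 22 8f 5c 5c.
Inner hash: sum = 72+229+54+54+98 = 507; mod 256 = 251 → fb.
Outer hash (recomputed tag): sum = 34+143+92+92+251 = 612; mod 256 = 100 → 64.
Recomputed tag = 64; claimed = 64 → match.

valid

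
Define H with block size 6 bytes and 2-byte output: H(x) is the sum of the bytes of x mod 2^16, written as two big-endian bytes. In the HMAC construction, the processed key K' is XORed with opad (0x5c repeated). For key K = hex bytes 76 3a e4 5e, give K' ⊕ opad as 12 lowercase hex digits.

Key hex bytes 76 3a e4 5e is 4 bytes ≤ B = 6; zero-pad to 6 bytes: K' = 76 3a e4 5e 00 00.
XOR each byte with 0x5c: 76⊕5c=2a, 3a⊕5c=66, e4⊕5c=b8, 5e⊕5c=02, 00⊕5c=5c, 00⊕5c=5c.

2a66b8025c5c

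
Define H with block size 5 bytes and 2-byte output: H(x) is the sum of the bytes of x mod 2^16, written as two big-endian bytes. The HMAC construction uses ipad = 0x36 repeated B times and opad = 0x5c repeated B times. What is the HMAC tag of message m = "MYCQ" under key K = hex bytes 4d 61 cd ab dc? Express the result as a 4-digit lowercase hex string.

02e8

Key hex bytes 4d 61 cd ab dc is exactly B = 5 bytes: K' = 4d 61 cd ab dc.
K' ⊕ ipad = 7b 57 fb 9d ea.  K' ⊕ opad = 11 3d 91 f7 80.
Inner input = (K'⊕ipad) ∥ m = 7b 57 fb 9d ea ∥ 4d 59 43 51.
Inner hash: sum = 123+87+251+157+234+77+89+67+81 = 1166 → 04 8e.
Outer input = (K'⊕opad) ∥ inner = 11 3d 91 f7 80 ∥ 04 8e.
Outer hash (tag): sum = 17+61+145+247+128+4+142 = 744 → 02 e8.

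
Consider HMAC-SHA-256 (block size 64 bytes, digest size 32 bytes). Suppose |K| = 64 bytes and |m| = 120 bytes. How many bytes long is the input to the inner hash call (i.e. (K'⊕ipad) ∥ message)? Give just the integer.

184

Key is 64 ≤ 64 bytes, zero-padded: |K'| = 64.
Inner input = (K'⊕ipad) ∥ m → 64 + 120 = 184 bytes.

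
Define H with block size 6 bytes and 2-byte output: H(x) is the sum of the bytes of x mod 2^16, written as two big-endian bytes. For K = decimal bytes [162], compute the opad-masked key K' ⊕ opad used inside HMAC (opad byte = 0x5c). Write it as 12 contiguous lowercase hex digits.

fe5c5c5c5c5c

Key decimal bytes [162] = a2 is 1 byte ≤ B = 6; zero-pad to 6 bytes: K' = a2 00 00 00 00 00.
XOR each byte with 0x5c: a2⊕5c=fe, 00⊕5c=5c, 00⊕5c=5c, 00⊕5c=5c, 00⊕5c=5c, 00⊕5c=5c.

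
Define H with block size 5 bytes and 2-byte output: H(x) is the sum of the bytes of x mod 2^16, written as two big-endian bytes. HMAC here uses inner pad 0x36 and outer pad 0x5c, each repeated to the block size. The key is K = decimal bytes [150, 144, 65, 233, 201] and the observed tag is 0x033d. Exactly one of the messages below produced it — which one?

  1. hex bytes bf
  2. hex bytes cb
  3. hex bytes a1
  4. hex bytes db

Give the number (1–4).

3

Key decimal bytes [150, 144, 65, 233, 201] = 96 90 41 e9 c9 is exactly B = 5 bytes: K' = 96 90 41 e9 c9.
K' ⊕ ipad = a0 a6 77 df ff; K' ⊕ opad = ca cc 1d b5 95.
m1: inner = H(a0 a6 77 df ff bf) = 04 5a; tag = H(ca cc 1d b5 95 04 5a) = 035b
m2: inner = H(a0 a6 77 df ff cb) = 04 66; tag = H(ca cc 1d b5 95 04 66) = 0367
m3: inner = H(a0 a6 77 df ff a1) = 04 3c; tag = H(ca cc 1d b5 95 04 3c) = 033d ← matches
m4: inner = H(a0 a6 77 df ff db) = 04 76; tag = H(ca cc 1d b5 95 04 76) = 0377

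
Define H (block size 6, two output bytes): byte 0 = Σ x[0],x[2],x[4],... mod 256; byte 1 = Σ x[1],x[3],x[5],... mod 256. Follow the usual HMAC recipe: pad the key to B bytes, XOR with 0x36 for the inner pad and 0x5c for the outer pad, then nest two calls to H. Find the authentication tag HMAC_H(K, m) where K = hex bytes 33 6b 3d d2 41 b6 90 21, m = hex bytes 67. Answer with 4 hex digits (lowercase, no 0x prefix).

1f8e

Key hex bytes 33 6b 3d d2 41 b6 90 21 is 8 bytes > B = 6, so hash it first: H(key) = 41 14, then zero-pad to 6 bytes: K' = 41 14 00 00 00 00.
K' ⊕ ipad = 77 22 36 36 36 36.  K' ⊕ opad = 1d 48 5c 5c 5c 5c.
Inner input = (K'⊕ipad) ∥ m = 77 22 36 36 36 36 ∥ 67.
Inner hash: even-index sum = 330 mod 256 = 74; odd-index sum = 142 mod 256 = 142 → 4a 8e.
Outer input = (K'⊕opad) ∥ inner = 1d 48 5c 5c 5c 5c ∥ 4a 8e.
Outer hash (tag): even-index sum = 287 mod 256 = 31; odd-index sum = 398 mod 256 = 142 → 1f 8e.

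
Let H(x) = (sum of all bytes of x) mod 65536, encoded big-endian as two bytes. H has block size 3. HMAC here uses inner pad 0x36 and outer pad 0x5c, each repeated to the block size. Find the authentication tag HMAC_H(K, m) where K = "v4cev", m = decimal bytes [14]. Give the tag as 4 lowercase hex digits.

01c7

Key "v4cev" = 76 34 63 65 76 is 5 bytes > B = 3, so hash it first: H(key) = 01 e8, then zero-pad to 3 bytes: K' = 01 e8 00.
K' ⊕ ipad = 37 de 36.  K' ⊕ opad = 5d b4 5c.
Inner input = (K'⊕ipad) ∥ m = 37 de 36 ∥ 0e.
Inner hash: sum = 55+222+54+14 = 345 → 01 59.
Outer input = (K'⊕opad) ∥ inner = 5d b4 5c ∥ 01 59.
Outer hash (tag): sum = 93+180+92+1+89 = 455 → 01 c7.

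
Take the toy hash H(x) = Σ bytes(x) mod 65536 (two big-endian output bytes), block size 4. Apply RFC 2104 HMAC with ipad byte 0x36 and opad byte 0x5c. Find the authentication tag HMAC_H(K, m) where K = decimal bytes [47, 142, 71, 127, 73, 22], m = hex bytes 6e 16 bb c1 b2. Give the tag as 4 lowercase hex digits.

0200

Key decimal bytes [47, 142, 71, 127, 73, 22] = 2f 8e 47 7f 49 16 is 6 bytes > B = 4, so hash it first: H(key) = 01 e2, then zero-pad to 4 bytes: K' = 01 e2 00 00.
K' ⊕ ipad = 37 d4 36 36.  K' ⊕ opad = 5d be 5c 5c.
Inner input = (K'⊕ipad) ∥ m = 37 d4 36 36 ∥ 6e 16 bb c1 b2.
Inner hash: sum = 55+212+54+54+110+22+187+193+178 = 1065 → 04 29.
Outer input = (K'⊕opad) ∥ inner = 5d be 5c 5c ∥ 04 29.
Outer hash (tag): sum = 93+190+92+92+4+41 = 512 → 02 00.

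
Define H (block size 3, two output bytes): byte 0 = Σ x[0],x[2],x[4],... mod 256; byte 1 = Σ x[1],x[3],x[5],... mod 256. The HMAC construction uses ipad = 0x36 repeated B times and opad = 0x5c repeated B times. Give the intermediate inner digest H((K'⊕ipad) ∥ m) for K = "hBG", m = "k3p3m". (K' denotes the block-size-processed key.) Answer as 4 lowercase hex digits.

Key "hBG" = 68 42 47 is exactly B = 3 bytes: K' = 68 42 47.
K' ⊕ ipad = 5e 74 71.
Inner input = 5e 74 71 ∥ 6b 33 70 33 6d.
Inner hash: even-index sum = 309 mod 256 = 53; odd-index sum = 444 mod 256 = 188 → 35 bc.

35bc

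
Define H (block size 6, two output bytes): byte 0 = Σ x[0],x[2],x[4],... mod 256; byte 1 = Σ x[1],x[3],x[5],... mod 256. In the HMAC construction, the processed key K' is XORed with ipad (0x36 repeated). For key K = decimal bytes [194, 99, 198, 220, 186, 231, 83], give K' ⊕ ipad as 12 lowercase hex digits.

Key decimal bytes [194, 99, 198, 220, 186, 231, 83] = c2 63 c6 dc ba e7 53 is 7 bytes > B = 6, so hash it first: H(key) = 95 26, then zero-pad to 6 bytes: K' = 95 26 00 00 00 00.
XOR each byte with 0x36: 95⊕36=a3, 26⊕36=10, 00⊕36=36, 00⊕36=36, 00⊕36=36, 00⊕36=36.

a31036363636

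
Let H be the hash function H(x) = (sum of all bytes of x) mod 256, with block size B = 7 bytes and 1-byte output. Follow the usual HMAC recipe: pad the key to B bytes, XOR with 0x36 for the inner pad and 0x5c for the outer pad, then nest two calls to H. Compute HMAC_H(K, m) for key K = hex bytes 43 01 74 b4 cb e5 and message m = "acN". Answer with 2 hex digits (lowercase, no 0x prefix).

c0

Key hex bytes 43 01 74 b4 cb e5 is 6 bytes ≤ B = 7; zero-pad to 7 bytes: K' = 43 01 74 b4 cb e5 00.
K' ⊕ ipad = 75 37 42 82 fd d3 36.  K' ⊕ opad = 1f 5d 28 e8 97 b9 5c.
Inner input = (K'⊕ipad) ∥ m = 75 37 42 82 fd d3 36 ∥ 61 63 4e.
Inner hash: sum = 117+55+66+130+253+211+54+97+99+78 = 1160; mod 256 = 136 → 88.
Outer input = (K'⊕opad) ∥ inner = 1f 5d 28 e8 97 b9 5c ∥ 88.
Outer hash (tag): sum = 31+93+40+232+151+185+92+136 = 960; mod 256 = 192 → c0.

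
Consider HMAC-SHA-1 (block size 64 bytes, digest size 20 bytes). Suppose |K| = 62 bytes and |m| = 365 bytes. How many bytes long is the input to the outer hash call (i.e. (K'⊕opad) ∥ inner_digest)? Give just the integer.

84

Key is 62 ≤ 64 bytes, zero-padded: |K'| = 64.
Outer input = (K'⊕opad) ∥ H(inner) → 64 + 20 = 84 bytes.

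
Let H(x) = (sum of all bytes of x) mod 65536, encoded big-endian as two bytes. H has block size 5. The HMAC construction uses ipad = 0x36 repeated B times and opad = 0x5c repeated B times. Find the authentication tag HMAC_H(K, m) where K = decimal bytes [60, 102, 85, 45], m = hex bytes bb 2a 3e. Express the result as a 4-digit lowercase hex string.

01a3

Key decimal bytes [60, 102, 85, 45] = 3c 66 55 2d is 4 bytes ≤ B = 5; zero-pad to 5 bytes: K' = 3c 66 55 2d 00.
K' ⊕ ipad = 0a 50 63 1b 36.  K' ⊕ opad = 60 3a 09 71 5c.
Inner input = (K'⊕ipad) ∥ m = 0a 50 63 1b 36 ∥ bb 2a 3e.
Inner hash: sum = 10+80+99+27+54+187+42+62 = 561 → 02 31.
Outer input = (K'⊕opad) ∥ inner = 60 3a 09 71 5c ∥ 02 31.
Outer hash (tag): sum = 96+58+9+113+92+2+49 = 419 → 01 a3.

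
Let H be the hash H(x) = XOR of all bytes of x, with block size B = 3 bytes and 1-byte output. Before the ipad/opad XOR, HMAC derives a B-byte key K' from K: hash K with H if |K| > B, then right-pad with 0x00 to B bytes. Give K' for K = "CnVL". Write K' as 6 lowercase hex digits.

|K| = 4 > B = 3, so first hash the key.
H(K): XOR 43⊕6e⊕56⊕4c = 37.
Zero-pad H(K) = 37 to 3 bytes: K' = 37 00 00.

370000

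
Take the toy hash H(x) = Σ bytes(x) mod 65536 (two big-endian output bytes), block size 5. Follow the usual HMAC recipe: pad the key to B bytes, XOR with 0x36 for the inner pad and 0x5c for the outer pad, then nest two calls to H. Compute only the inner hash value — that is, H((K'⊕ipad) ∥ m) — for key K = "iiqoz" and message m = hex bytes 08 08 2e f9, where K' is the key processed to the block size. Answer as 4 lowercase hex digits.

02e1

Key "iiqoz" = 69 69 71 6f 7a is exactly B = 5 bytes: K' = 69 69 71 6f 7a.
K' ⊕ ipad = 5f 5f 47 59 4c.
Inner input = 5f 5f 47 59 4c ∥ 08 08 2e f9.
Inner hash: sum = 95+95+71+89+76+8+8+46+249 = 737 → 02 e1.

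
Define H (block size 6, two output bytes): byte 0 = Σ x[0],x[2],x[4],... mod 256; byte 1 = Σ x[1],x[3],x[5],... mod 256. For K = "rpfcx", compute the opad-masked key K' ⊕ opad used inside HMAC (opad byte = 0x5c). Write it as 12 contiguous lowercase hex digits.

Key "rpfcx" = 72 70 66 63 78 is 5 bytes ≤ B = 6; zero-pad to 6 bytes: K' = 72 70 66 63 78 00.
XOR each byte with 0x5c: 72⊕5c=2e, 70⊕5c=2c, 66⊕5c=3a, 63⊕5c=3f, 78⊕5c=24, 00⊕5c=5c.

2e2c3a3f245c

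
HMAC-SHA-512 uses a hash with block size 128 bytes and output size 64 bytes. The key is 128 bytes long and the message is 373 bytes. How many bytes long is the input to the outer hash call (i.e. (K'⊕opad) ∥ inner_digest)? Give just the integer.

192

Key is 128 ≤ 128 bytes, zero-padded: |K'| = 128.
Outer input = (K'⊕opad) ∥ H(inner) → 128 + 64 = 192 bytes.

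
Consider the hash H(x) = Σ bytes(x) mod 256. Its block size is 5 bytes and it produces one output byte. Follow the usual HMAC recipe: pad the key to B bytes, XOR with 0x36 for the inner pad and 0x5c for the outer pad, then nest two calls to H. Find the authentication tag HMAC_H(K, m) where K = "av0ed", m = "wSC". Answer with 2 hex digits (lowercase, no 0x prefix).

Key "av0ed" = 61 76 30 65 64 is exactly B = 5 bytes: K' = 61 76 30 65 64.
K' ⊕ ipad = 57 40 06 53 52.  K' ⊕ opad = 3d 2a 6c 39 38.
Inner input = (K'⊕ipad) ∥ m = 57 40 06 53 52 ∥ 77 53 43.
Inner hash: sum = 87+64+6+83+82+119+83+67 = 591; mod 256 = 79 → 4f.
Outer input = (K'⊕opad) ∥ inner = 3d 2a 6c 39 38 ∥ 4f.
Outer hash (tag): sum = 61+42+108+57+56+79 = 403; mod 256 = 147 → 93.

93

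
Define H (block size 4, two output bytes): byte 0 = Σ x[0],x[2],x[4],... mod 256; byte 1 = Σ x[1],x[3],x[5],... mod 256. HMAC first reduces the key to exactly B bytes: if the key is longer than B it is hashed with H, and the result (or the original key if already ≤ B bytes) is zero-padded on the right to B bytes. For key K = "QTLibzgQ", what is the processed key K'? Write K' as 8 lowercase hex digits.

66880000

|K| = 8 > B = 4, so first hash the key.
H(K): even-index sum = 358 mod 256 = 102; odd-index sum = 392 mod 256 = 136 → 66 88.
Zero-pad H(K) = 66 88 to 4 bytes: K' = 66 88 00 00.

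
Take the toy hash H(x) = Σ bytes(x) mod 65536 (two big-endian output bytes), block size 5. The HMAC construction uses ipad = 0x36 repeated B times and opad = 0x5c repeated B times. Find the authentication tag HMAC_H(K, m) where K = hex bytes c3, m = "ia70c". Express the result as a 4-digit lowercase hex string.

Key hex bytes c3 is 1 byte ≤ B = 5; zero-pad to 5 bytes: K' = c3 00 00 00 00.
K' ⊕ ipad = f5 36 36 36 36.  K' ⊕ opad = 9f 5c 5c 5c 5c.
Inner input = (K'⊕ipad) ∥ m = f5 36 36 36 36 ∥ 69 61 37 30 63.
Inner hash: sum = 245+54+54+54+54+105+97+55+48+99 = 865 → 03 61.
Outer input = (K'⊕opad) ∥ inner = 9f 5c 5c 5c 5c ∥ 03 61.
Outer hash (tag): sum = 159+92+92+92+92+3+97 = 627 → 02 73.

0273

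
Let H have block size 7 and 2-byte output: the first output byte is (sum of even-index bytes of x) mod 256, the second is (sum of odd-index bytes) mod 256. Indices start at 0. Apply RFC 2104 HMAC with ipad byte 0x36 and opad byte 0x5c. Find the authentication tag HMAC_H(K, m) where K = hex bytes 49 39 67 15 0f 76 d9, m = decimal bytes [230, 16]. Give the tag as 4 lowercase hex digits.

Key hex bytes 49 39 67 15 0f 76 d9 is exactly B = 7 bytes: K' = 49 39 67 15 0f 76 d9.
K' ⊕ ipad = 7f 0f 51 23 39 40 ef.  K' ⊕ opad = 15 65 3b 49 53 2a 85.
Inner input = (K'⊕ipad) ∥ m = 7f 0f 51 23 39 40 ef ∥ e6 10.
Inner hash: even-index sum = 520 mod 256 = 8; odd-index sum = 344 mod 256 = 88 → 08 58.
Outer input = (K'⊕opad) ∥ inner = 15 65 3b 49 53 2a 85 ∥ 08 58.
Outer hash (tag): even-index sum = 384 mod 256 = 128; odd-index sum = 224 mod 256 = 224 → 80 e0.

80e0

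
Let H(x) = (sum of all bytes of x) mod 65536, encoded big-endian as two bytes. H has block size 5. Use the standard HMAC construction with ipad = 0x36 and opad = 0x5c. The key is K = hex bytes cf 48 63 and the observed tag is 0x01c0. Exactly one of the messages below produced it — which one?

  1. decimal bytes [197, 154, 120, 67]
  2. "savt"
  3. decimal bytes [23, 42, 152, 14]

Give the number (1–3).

3

Key hex bytes cf 48 63 is 3 bytes ≤ B = 5; zero-pad to 5 bytes: K' = cf 48 63 00 00.
K' ⊕ ipad = f9 7e 55 36 36; K' ⊕ opad = 93 14 3f 5c 5c.
m1: inner = H(f9 7e 55 36 36 c5 9a 78 43) = 04 52; tag = H(93 14 3f 5c 5c 04 52) = 01f4
m2: inner = H(f9 7e 55 36 36 73 61 76 74) = 03 f6; tag = H(93 14 3f 5c 5c 03 f6) = 0297
m3: inner = H(f9 7e 55 36 36 17 2a 98 0e) = 03 1f; tag = H(93 14 3f 5c 5c 03 1f) = 01c0 ← matches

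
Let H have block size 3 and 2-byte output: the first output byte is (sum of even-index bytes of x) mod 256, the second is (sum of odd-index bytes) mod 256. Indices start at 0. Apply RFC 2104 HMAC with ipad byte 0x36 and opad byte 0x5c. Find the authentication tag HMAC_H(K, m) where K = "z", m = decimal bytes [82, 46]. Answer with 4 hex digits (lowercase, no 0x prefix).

0a0c

Key "z" = 7a is 1 byte ≤ B = 3; zero-pad to 3 bytes: K' = 7a 00 00.
K' ⊕ ipad = 4c 36 36.  K' ⊕ opad = 26 5c 5c.
Inner input = (K'⊕ipad) ∥ m = 4c 36 36 ∥ 52 2e.
Inner hash: even-index sum = 176 mod 256 = 176; odd-index sum = 136 mod 256 = 136 → b0 88.
Outer input = (K'⊕opad) ∥ inner = 26 5c 5c ∥ b0 88.
Outer hash (tag): even-index sum = 266 mod 256 = 10; odd-index sum = 268 mod 256 = 12 → 0a 0c.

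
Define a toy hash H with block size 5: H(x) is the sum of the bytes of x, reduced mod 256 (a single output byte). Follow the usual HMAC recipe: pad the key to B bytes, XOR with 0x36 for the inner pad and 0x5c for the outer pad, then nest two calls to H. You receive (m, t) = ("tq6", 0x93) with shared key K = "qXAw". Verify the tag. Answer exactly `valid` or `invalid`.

valid

Key "qXAw" = 71 58 41 77 is 4 bytes ≤ B = 5; zero-pad to 5 bytes: K' = 71 58 41 77 00.
K' ⊕ ipad = 47 6e 77 41 36; K' ⊕ opad = 2d 04 1d 2b 5c.
Inner hash: sum = 71+110+119+65+54+116+113+54 = 702; mod 256 = 190 → be.
Outer hash (recomputed tag): sum = 45+4+29+43+92+190 = 403; mod 256 = 147 → 93.
Recomputed tag = 93; claimed = 93 → match.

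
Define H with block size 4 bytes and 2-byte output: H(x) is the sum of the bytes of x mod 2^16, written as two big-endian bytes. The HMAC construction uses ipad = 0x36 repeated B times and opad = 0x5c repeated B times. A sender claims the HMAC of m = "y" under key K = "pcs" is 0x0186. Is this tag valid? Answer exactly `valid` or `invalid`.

Key "pcs" = 70 63 73 is 3 bytes ≤ B = 4; zero-pad to 4 bytes: K' = 70 63 73 00.
K' ⊕ ipad = 46 55 45 36; K' ⊕ opad = 2c 3f 2f 5c.
Inner hash: sum = 70+85+69+54+121 = 399 → 01 8f.
Outer hash (recomputed tag): sum = 44+63+47+92+1+143 = 390 → 01 86.
Recomputed tag = 0186; claimed = 0186 → match.

valid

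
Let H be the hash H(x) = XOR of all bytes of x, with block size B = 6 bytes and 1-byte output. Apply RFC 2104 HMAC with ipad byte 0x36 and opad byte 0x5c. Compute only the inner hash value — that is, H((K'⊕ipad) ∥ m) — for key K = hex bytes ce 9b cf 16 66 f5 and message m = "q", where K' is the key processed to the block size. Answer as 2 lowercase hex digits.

Key hex bytes ce 9b cf 16 66 f5 is exactly B = 6 bytes: K' = ce 9b cf 16 66 f5.
K' ⊕ ipad = f8 ad f9 20 50 c3.
Inner input = f8 ad f9 20 50 c3 ∥ 71.
Inner hash: XOR f8⊕ad⊕f9⊕20⊕50⊕c3⊕71 = 6e.

6e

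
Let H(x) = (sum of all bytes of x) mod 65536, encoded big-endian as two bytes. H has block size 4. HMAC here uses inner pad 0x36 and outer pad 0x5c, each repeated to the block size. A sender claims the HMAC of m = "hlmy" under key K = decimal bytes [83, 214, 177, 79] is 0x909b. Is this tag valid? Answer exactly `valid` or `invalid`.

Key decimal bytes [83, 214, 177, 79] = 53 d6 b1 4f is exactly B = 4 bytes: K' = 53 d6 b1 4f.
K' ⊕ ipad = 65 e0 87 79; K' ⊕ opad = 0f 8a ed 13.
Inner hash: sum = 101+224+135+121+104+108+109+121 = 1023 → 03 ff.
Outer hash (recomputed tag): sum = 15+138+237+19+3+255 = 667 → 02 9b.
Recomputed tag = 029b; claimed = 909b → mismatch.

invalid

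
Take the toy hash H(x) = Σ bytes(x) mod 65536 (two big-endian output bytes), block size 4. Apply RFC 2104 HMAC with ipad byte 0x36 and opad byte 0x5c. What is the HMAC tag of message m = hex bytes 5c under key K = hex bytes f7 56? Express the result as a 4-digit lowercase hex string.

0257

Key hex bytes f7 56 is 2 bytes ≤ B = 4; zero-pad to 4 bytes: K' = f7 56 00 00.
K' ⊕ ipad = c1 60 36 36.  K' ⊕ opad = ab 0a 5c 5c.
Inner input = (K'⊕ipad) ∥ m = c1 60 36 36 ∥ 5c.
Inner hash: sum = 193+96+54+54+92 = 489 → 01 e9.
Outer input = (K'⊕opad) ∥ inner = ab 0a 5c 5c ∥ 01 e9.
Outer hash (tag): sum = 171+10+92+92+1+233 = 599 → 02 57.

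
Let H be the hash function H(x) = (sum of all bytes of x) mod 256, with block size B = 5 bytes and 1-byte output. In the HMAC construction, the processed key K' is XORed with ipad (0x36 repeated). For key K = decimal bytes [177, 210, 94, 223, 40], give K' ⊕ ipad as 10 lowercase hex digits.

87e468e91e

Key decimal bytes [177, 210, 94, 223, 40] = b1 d2 5e df 28 is exactly B = 5 bytes: K' = b1 d2 5e df 28.
XOR each byte with 0x36: b1⊕36=87, d2⊕36=e4, 5e⊕36=68, df⊕36=e9, 28⊕36=1e.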